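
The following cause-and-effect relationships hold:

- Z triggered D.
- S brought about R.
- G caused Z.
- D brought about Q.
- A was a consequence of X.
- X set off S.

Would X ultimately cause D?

X leads to S, A, R; D is not among them.

No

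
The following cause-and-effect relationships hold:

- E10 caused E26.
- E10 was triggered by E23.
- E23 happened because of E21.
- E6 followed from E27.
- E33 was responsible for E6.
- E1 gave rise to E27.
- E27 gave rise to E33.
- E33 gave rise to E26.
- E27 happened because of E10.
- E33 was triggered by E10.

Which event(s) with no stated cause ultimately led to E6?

E1, E21

Tracing upstream from E6: E6 ← E27 ← E10 ← E23 ← E21.
A separate upstream branch: E6 ← E27 ← E1.
Each of those chain origins has no stated cause.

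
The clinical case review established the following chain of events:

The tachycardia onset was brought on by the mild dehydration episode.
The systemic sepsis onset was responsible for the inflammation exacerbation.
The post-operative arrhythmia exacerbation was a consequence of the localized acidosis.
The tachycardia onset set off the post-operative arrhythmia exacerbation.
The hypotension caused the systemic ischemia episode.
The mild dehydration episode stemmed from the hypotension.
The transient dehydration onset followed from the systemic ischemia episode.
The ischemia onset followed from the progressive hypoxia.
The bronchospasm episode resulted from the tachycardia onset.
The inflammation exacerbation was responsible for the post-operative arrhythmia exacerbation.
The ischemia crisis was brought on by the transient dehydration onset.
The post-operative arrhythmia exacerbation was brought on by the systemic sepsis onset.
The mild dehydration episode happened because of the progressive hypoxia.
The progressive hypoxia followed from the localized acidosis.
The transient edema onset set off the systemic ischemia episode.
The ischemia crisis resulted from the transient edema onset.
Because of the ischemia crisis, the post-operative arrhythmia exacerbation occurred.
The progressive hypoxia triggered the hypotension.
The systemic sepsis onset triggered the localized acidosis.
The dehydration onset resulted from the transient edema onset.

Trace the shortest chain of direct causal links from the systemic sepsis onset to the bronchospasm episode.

the systemic sepsis onset → the localized acidosis → the progressive hypoxia → the mild dehydration episode → the tachycardia onset → the bronchospasm episode

the systemic sepsis onset → the localized acidosis
the localized acidosis → the progressive hypoxia
the progressive hypoxia → the mild dehydration episode
the mild dehydration episode → the tachycardia onset
the tachycardia onset → the bronchospasm episode
Length: 5 steps.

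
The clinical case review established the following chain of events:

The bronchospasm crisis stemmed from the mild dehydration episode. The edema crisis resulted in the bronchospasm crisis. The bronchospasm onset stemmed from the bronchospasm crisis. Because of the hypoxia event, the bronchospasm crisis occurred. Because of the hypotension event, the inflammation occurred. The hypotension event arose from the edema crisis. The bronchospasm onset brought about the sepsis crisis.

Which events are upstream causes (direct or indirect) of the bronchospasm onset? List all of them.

Immediate cause of the bronchospasm onset: the bronchospasm crisis.
Further upstream: the hypoxia event, the edema crisis, the mild dehydration episode.

the bronchospasm crisis, the edema crisis, the hypoxia event, the mild dehydration episode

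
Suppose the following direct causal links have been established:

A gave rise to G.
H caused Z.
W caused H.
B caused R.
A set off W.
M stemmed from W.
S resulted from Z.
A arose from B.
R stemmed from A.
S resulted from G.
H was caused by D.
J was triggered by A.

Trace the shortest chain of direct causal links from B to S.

B → A → G → S

B → A
A → G
G → S
Length: 3 steps.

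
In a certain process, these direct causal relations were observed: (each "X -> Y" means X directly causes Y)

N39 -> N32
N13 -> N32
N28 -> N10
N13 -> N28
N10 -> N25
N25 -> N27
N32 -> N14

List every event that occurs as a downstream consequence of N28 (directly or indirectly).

N10, N25, N27

Direct effects: N10.
2 steps out: N25.
3 steps out: N27.
Not reachable from it: N13, N39, N32, N14.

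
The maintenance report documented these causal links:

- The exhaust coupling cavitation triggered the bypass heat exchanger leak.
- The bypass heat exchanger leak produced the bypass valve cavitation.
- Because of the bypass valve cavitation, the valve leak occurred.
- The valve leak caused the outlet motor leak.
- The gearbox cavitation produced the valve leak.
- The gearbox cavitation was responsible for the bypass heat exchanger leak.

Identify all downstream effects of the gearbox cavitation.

the bypass heat exchanger leak, the bypass valve cavitation, the outlet motor leak, the valve leak

Direct effects: the bypass heat exchanger leak, the valve leak.
2 steps out: the bypass valve cavitation, the outlet motor leak.
Not reachable from it: the exhaust coupling cavitation.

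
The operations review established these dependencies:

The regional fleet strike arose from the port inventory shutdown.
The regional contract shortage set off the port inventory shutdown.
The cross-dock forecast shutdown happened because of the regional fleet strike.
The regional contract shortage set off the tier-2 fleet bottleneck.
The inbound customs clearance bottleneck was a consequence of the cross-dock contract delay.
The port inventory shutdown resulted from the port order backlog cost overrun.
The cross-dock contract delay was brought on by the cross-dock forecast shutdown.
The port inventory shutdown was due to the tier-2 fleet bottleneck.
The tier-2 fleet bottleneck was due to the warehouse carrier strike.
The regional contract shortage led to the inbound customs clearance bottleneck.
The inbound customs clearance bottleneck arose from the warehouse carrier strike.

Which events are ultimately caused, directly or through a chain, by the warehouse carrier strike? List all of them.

the cross-dock contract delay, the cross-dock forecast shutdown, the inbound customs clearance bottleneck, the port inventory shutdown, the regional fleet strike, the tier-2 fleet bottleneck

Direct effects: the tier-2 fleet bottleneck, the inbound customs clearance bottleneck.
2 steps out: the port inventory shutdown.
3 steps out: the regional fleet strike.
4 steps out: the cross-dock forecast shutdown.
5 steps out: the cross-dock contract delay.
Not reachable from it: the regional contract shortage, the port order backlog cost overrun.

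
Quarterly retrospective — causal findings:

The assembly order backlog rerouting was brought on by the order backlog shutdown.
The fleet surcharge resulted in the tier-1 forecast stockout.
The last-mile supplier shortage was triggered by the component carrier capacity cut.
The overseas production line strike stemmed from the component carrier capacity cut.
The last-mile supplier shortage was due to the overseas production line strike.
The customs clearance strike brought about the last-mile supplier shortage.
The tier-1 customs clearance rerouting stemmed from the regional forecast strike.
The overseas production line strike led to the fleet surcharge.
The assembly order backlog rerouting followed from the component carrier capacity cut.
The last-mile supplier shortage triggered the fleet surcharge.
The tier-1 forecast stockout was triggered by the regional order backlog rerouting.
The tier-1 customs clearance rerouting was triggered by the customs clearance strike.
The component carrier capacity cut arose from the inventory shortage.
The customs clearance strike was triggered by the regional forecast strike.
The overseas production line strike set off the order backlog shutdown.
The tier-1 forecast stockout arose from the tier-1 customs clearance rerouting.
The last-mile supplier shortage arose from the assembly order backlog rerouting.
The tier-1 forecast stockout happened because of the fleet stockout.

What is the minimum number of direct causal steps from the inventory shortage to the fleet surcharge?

3

Shortest chain: the inventory shortage → the component carrier capacity cut → the overseas production line strike → the fleet surcharge.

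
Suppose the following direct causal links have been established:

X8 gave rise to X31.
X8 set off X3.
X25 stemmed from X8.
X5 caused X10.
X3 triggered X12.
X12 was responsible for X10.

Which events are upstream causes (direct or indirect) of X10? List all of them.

Immediate causes of X10: X12, X5.
Further upstream: X8, X3.

X12, X3, X5, X8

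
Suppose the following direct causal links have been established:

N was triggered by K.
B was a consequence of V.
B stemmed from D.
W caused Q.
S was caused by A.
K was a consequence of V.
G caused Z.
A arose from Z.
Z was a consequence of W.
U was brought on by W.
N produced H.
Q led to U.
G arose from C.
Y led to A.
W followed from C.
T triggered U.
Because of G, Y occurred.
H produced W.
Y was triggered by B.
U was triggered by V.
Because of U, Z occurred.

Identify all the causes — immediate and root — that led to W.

Immediate causes of W: C, H.
Further upstream: V, K, N.

C, H, K, N, V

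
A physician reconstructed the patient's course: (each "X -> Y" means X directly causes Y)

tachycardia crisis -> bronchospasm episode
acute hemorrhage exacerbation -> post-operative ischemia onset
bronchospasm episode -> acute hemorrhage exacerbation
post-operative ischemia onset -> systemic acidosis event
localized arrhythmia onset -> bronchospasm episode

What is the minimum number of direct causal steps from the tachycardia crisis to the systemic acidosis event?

4

Shortest chain: the tachycardia crisis → the bronchospasm episode → the acute hemorrhage exacerbation → the post-operative ischemia onset → the systemic acidosis event.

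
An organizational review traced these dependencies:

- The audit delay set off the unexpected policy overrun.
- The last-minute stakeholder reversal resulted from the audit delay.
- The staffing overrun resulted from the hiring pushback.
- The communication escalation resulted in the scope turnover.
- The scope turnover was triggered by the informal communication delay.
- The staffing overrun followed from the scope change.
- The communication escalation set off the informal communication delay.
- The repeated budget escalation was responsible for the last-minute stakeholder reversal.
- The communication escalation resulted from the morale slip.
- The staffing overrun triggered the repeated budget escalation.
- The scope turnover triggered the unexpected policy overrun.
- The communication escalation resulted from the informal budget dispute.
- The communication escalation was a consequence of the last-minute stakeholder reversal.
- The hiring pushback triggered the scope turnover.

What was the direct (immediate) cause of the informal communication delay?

the communication escalation

Upstream contributors include the hiring pushback, the morale slip, the scope change, the staffing overrun, the repeated budget escalation, the audit delay, the informal budget dispute, the last-minute stakeholder reversal, but only the communication escalation feeds directly into the informal communication delay.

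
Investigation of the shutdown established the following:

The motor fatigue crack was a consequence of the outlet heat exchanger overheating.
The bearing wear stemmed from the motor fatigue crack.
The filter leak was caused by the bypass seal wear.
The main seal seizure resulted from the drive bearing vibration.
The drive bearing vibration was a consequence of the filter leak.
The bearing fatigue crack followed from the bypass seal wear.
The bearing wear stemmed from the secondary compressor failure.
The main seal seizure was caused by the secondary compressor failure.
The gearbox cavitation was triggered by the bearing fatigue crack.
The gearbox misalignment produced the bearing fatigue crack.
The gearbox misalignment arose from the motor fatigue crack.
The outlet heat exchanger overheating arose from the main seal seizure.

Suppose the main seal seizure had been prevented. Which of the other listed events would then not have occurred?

the gearbox misalignment, the motor fatigue crack, the outlet heat exchanger overheating

Downstream of the main seal seizure: the outlet heat exchanger overheating, the motor fatigue crack, the gearbox misalignment, the bearing wear, the bearing fatigue crack, the gearbox cavitation.
Of those, still caused via another path: the bearing wear, the bearing fatigue crack, the gearbox cavitation.
The remainder have no surviving cause.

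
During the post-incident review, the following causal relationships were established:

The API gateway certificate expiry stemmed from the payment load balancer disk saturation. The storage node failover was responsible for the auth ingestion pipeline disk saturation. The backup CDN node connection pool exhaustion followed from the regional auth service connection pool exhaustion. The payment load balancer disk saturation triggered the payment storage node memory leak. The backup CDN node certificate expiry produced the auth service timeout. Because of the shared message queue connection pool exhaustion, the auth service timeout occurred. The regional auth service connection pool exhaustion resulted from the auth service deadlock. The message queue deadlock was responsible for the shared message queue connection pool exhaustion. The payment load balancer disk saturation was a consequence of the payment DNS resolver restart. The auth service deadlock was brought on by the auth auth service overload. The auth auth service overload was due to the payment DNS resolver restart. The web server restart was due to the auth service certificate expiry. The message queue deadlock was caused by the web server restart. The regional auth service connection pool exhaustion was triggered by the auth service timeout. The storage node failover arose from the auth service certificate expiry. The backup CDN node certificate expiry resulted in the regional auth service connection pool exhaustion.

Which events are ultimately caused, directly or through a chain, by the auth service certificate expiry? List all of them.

the auth ingestion pipeline disk saturation, the auth service timeout, the backup CDN node connection pool exhaustion, the message queue deadlock, the regional auth service connection pool exhaustion, the shared message queue connection pool exhaustion, the storage node failover, the web server restart

Direct effects: the storage node failover, the web server restart.
2 steps out: the message queue deadlock, the auth ingestion pipeline disk saturation.
3 steps out: the shared message queue connection pool exhaustion.
4 steps out: the auth service timeout.
5 steps out: the regional auth service connection pool exhaustion.
6 steps out: the backup CDN node connection pool exhaustion.
Not reachable from it: the payment DNS resolver restart, the auth auth service overload, the payment load balancer disk saturation, the backup CDN node certificate expiry, the auth service deadlock, the API gateway certificate expiry, the payment storage node memory leak.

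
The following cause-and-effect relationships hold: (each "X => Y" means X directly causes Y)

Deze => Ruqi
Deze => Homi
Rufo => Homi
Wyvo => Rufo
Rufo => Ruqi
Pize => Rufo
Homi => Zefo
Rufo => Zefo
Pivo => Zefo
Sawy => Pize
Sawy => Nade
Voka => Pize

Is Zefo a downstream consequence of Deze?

Yes

There is a causal chain: Deze → Homi → Zefo.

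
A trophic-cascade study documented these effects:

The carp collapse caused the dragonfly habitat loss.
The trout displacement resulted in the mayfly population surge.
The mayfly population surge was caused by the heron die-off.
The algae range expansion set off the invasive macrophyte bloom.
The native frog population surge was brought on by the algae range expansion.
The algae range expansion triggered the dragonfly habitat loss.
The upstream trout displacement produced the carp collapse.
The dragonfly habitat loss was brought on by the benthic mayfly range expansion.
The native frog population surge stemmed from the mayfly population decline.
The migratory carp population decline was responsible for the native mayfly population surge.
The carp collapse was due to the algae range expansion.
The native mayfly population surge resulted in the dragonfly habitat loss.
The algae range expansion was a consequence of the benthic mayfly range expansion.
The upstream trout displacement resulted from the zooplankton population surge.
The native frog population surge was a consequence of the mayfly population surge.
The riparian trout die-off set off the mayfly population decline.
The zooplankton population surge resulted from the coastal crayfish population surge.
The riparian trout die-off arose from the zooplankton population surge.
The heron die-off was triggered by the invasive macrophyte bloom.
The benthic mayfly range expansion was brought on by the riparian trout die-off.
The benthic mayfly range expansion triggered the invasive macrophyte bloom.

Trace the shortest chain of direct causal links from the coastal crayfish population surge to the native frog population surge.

the coastal crayfish population surge → the zooplankton population surge
the zooplankton population surge → the riparian trout die-off
the riparian trout die-off → the mayfly population decline
the mayfly population decline → the native frog population surge
Length: 4 steps.

the coastal crayfish population surge → the zooplankton population surge → the riparian trout die-off → the mayfly population decline → the native frog population surge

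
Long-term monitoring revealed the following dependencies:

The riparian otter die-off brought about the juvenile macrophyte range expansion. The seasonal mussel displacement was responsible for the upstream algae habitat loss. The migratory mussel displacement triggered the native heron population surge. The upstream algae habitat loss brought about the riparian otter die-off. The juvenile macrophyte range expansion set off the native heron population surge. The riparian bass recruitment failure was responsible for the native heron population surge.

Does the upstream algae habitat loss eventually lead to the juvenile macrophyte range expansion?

There is a causal chain: the upstream algae habitat loss → the riparian otter die-off → the juvenile macrophyte range expansion.

Yes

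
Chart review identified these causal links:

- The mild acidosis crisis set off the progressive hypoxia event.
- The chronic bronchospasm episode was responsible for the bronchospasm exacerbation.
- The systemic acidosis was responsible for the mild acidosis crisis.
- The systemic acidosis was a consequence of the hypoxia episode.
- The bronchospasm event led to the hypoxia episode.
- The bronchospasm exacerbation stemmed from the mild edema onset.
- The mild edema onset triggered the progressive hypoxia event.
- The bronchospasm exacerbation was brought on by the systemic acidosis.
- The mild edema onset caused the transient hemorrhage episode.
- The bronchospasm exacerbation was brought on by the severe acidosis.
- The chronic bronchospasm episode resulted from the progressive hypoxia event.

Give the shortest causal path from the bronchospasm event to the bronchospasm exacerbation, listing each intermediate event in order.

the bronchospasm event → the hypoxia episode → the systemic acidosis → the bronchospasm exacerbation

the bronchospasm event → the hypoxia episode
the hypoxia episode → the systemic acidosis
the systemic acidosis → the bronchospasm exacerbation
Length: 3 steps.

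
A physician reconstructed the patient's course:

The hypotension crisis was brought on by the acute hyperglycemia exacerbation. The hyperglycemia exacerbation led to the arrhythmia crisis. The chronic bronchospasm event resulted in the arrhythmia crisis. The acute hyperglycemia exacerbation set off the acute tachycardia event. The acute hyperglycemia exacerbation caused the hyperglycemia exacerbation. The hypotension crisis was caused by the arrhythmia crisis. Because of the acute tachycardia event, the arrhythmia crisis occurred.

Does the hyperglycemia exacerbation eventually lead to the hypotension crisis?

Yes

There is a causal chain: the hyperglycemia exacerbation → the arrhythmia crisis → the hypotension crisis.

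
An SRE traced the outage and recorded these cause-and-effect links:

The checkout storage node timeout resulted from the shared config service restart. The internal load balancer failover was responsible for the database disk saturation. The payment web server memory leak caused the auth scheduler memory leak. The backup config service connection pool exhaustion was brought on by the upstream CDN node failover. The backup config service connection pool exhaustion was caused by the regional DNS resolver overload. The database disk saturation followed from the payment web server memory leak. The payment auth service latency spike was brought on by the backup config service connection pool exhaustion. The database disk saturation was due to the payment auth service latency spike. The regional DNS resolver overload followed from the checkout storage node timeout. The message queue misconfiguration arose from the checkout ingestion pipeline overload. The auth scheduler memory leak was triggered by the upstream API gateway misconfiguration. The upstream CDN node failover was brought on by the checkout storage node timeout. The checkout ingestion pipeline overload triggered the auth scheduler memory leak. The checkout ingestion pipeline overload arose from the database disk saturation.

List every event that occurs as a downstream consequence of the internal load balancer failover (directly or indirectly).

the auth scheduler memory leak, the checkout ingestion pipeline overload, the database disk saturation, the message queue misconfiguration

Direct effects: the database disk saturation.
2 steps out: the checkout ingestion pipeline overload.
3 steps out: the message queue misconfiguration, the auth scheduler memory leak.
Not reachable from it: the shared config service restart, the checkout storage node timeout, the regional DNS resolver overload, the upstream CDN node failover, the payment web server memory leak, the backup config service connection pool exhaustion, the payment auth service latency spike, the upstream API gateway misconfiguration.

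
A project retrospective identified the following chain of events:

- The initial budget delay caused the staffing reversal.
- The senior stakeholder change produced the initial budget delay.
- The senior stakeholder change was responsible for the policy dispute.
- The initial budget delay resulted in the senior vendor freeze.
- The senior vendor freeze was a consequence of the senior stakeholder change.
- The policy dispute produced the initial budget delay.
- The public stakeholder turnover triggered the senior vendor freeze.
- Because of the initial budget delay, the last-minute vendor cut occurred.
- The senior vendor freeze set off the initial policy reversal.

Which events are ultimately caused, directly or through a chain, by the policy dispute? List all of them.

Direct effects: the initial budget delay.
2 steps out: the senior vendor freeze, the staffing reversal, the last-minute vendor cut.
3 steps out: the initial policy reversal.
Not reachable from it: the senior stakeholder change, the public stakeholder turnover.

the initial budget delay, the initial policy reversal, the last-minute vendor cut, the senior vendor freeze, the staffing reversal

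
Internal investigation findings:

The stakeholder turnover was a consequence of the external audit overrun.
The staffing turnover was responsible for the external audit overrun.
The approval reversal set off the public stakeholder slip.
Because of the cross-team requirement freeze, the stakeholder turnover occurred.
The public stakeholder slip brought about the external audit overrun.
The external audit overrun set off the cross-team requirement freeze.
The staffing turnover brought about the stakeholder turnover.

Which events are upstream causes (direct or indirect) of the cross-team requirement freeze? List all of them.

Immediate cause of the cross-team requirement freeze: the external audit overrun.
Further upstream: the approval reversal, the public stakeholder slip, the staffing turnover.

the approval reversal, the external audit overrun, the public stakeholder slip, the staffing turnover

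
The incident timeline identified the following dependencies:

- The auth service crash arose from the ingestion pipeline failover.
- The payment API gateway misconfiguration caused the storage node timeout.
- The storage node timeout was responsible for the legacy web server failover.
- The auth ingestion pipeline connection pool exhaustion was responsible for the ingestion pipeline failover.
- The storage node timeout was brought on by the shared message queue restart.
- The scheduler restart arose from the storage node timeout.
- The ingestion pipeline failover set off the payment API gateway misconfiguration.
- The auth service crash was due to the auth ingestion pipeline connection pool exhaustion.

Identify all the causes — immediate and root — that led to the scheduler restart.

Immediate cause of the scheduler restart: the storage node timeout.
Further upstream: the auth ingestion pipeline connection pool exhaustion, the shared message queue restart, the ingestion pipeline failover, the payment API gateway misconfiguration.

the auth ingestion pipeline connection pool exhaustion, the ingestion pipeline failover, the payment API gateway misconfiguration, the shared message queue restart, the storage node timeout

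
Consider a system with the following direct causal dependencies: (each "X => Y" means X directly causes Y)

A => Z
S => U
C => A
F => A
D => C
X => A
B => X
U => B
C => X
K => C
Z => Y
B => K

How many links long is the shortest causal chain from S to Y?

6

Shortest chain: S → U → B → X → A → Z → Y.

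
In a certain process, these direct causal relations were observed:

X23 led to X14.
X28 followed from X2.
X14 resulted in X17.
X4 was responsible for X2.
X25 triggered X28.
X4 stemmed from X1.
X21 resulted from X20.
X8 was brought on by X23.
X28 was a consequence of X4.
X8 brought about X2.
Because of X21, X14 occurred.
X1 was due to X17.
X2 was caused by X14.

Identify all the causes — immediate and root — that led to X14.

Immediate causes of X14: X21, X23.
Further upstream: X20.

X20, X21, X23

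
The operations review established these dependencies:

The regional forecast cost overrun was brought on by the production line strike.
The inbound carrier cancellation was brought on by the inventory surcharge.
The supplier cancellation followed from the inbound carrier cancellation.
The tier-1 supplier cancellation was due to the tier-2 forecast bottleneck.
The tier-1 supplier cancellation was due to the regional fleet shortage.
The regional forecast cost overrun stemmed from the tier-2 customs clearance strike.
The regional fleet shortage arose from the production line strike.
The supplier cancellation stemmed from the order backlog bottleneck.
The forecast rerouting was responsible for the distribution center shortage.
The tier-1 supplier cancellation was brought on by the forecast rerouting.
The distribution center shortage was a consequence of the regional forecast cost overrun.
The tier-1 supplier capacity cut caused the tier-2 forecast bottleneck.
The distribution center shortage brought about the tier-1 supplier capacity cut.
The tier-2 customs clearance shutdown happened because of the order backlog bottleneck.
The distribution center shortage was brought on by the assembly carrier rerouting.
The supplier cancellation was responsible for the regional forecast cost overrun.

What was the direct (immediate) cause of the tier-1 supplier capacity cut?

Upstream contributors include the inventory surcharge, the inbound carrier cancellation, the production line strike, the order backlog bottleneck, the forecast rerouting, the supplier cancellation, the tier-2 customs clearance strike, the regional forecast cost overrun, the assembly carrier rerouting, but only the distribution center shortage feeds directly into the tier-1 supplier capacity cut.

the distribution center shortage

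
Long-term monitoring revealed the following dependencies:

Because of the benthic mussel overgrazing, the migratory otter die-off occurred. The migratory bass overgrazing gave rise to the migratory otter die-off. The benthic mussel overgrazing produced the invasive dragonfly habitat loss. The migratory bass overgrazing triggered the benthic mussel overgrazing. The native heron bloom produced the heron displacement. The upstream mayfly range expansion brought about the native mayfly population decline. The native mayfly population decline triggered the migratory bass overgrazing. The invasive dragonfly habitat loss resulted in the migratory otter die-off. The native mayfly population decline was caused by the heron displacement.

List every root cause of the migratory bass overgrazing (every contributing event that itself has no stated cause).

Tracing upstream from the migratory bass overgrazing: the migratory bass overgrazing ← the native mayfly population decline ← the heron displacement ← the native heron bloom.
A separate upstream branch: the migratory bass overgrazing ← the native mayfly population decline ← the upstream mayfly range expansion.
Each of those chain origins has no stated cause.

the native heron bloom, the upstream mayfly range expansion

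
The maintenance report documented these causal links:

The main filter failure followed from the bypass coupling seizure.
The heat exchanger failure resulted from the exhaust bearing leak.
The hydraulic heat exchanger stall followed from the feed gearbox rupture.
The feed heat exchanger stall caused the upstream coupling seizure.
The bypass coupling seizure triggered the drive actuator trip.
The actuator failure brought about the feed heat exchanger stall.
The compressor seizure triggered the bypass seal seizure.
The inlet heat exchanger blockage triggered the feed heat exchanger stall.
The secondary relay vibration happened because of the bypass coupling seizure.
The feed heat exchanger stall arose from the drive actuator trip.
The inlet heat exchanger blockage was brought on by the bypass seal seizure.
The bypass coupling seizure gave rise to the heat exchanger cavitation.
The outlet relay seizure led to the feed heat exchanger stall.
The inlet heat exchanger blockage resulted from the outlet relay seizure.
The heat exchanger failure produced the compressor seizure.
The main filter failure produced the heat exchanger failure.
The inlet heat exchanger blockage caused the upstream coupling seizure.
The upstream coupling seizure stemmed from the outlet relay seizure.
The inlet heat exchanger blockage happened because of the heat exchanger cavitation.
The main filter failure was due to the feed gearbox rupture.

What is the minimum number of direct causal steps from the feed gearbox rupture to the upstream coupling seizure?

Shortest chain: the feed gearbox rupture → the main filter failure → the heat exchanger failure → the compressor seizure → the bypass seal seizure → the inlet heat exchanger blockage → the upstream coupling seizure.

6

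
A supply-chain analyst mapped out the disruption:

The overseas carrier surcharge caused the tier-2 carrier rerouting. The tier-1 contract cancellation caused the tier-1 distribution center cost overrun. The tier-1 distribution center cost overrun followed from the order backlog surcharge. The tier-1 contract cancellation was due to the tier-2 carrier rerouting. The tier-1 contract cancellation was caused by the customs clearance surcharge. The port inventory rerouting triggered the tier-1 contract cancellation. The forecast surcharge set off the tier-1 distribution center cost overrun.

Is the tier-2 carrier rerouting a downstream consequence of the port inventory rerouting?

No

The port inventory rerouting leads to the tier-1 contract cancellation, the tier-1 distribution center cost overrun; the tier-2 carrier rerouting is not among them.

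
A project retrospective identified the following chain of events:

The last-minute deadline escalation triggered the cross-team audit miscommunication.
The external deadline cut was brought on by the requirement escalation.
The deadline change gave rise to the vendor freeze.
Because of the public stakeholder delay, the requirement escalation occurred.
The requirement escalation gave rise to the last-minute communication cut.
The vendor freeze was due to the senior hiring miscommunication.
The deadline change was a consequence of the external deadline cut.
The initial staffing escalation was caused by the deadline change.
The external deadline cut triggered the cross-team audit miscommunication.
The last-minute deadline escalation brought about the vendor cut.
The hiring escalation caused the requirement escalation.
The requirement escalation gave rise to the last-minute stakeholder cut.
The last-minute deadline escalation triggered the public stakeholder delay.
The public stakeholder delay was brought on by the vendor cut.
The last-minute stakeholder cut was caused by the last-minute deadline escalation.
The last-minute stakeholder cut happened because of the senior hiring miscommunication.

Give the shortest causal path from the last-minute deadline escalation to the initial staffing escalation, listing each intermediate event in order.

the last-minute deadline escalation → the public stakeholder delay → the requirement escalation → the external deadline cut → the deadline change → the initial staffing escalation

the last-minute deadline escalation → the public stakeholder delay
the public stakeholder delay → the requirement escalation
the requirement escalation → the external deadline cut
the external deadline cut → the deadline change
the deadline change → the initial staffing escalation
Length: 5 steps.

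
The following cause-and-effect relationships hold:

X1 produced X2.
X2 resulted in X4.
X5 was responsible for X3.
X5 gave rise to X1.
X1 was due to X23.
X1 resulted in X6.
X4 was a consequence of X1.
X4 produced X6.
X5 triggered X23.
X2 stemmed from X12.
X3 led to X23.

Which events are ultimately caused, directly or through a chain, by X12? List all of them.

Direct effects: X2.
2 steps out: X4.
3 steps out: X6.
Not reachable from it: X5, X3, X23, X1.

X2, X4, X6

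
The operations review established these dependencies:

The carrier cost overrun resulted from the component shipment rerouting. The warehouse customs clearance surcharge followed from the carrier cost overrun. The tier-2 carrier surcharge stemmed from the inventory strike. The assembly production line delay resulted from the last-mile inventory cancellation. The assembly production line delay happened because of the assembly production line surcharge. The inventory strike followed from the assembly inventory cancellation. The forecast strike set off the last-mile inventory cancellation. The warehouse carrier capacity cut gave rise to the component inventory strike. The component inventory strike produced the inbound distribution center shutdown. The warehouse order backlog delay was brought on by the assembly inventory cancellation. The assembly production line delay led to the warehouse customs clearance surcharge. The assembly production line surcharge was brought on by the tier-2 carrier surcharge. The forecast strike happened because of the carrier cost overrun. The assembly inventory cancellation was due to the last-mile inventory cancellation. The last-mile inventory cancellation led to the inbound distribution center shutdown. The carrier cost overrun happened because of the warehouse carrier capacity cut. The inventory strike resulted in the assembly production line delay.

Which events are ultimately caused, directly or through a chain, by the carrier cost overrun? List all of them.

Direct effects: the forecast strike, the warehouse customs clearance surcharge.
2 steps out: the last-mile inventory cancellation.
3 steps out: the assembly inventory cancellation, the inbound distribution center shutdown, the assembly production line delay.
4 steps out: the inventory strike, the warehouse order backlog delay.
5 steps out: the tier-2 carrier surcharge.
6 steps out: the assembly production line surcharge.
Not reachable from it: the warehouse carrier capacity cut, the component inventory strike, the component shipment rerouting.

the assembly inventory cancellation, the assembly production line delay, the assembly production line surcharge, the forecast strike, the inbound distribution center shutdown, the inventory strike, the last-mile inventory cancellation, the tier-2 carrier surcharge, the warehouse customs clearance surcharge, the warehouse order backlog delay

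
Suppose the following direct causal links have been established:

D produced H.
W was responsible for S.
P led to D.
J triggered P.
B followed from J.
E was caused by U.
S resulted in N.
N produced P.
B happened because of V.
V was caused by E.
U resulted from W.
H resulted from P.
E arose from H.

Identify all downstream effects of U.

Direct effects: E.
2 steps out: V.
3 steps out: B.
Not reachable from it: J, W, S, N, P, D, H.

B, E, V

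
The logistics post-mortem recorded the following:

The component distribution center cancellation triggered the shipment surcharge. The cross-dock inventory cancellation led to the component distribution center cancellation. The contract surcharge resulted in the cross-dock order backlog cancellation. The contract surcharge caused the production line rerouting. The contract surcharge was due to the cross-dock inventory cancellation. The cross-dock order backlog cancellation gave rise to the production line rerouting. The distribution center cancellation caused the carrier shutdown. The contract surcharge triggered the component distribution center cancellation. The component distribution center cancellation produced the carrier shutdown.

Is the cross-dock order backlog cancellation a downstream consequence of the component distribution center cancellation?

The component distribution center cancellation leads to the carrier shutdown, the shipment surcharge; the cross-dock order backlog cancellation is not among them.

No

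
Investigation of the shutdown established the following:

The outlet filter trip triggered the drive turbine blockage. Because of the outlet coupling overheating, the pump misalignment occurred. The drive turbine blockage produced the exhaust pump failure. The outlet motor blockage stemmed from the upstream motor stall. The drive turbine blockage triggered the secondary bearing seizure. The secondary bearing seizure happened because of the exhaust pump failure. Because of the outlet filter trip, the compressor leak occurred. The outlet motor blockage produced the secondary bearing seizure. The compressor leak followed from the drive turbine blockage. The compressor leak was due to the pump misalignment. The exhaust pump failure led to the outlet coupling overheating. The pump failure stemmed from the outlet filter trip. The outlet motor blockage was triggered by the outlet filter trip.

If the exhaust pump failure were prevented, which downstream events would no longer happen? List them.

Downstream of the exhaust pump failure: the outlet coupling overheating, the secondary bearing seizure, the pump misalignment, the compressor leak.
Of those, still caused via another path: the secondary bearing seizure, the compressor leak.
The remainder have no surviving cause.

the outlet coupling overheating, the pump misalignment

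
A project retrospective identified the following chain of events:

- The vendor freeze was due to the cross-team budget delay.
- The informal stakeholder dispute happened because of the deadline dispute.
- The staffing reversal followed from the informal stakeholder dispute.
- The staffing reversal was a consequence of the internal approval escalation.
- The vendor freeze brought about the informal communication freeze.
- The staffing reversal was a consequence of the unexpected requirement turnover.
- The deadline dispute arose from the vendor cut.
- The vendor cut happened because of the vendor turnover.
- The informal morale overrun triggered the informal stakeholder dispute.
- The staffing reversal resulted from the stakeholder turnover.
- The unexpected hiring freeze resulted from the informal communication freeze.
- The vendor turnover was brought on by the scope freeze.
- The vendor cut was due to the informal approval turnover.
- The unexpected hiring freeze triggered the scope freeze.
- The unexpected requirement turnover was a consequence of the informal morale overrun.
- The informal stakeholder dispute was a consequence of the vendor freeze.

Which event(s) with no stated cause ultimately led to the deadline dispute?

Tracing upstream from the deadline dispute: the deadline dispute ← the vendor cut ← the vendor turnover ← the scope freeze ← the unexpected hiring freeze ← the informal communication freeze ← the vendor freeze ← the cross-team budget delay.
A separate upstream branch: the deadline dispute ← the vendor cut ← the informal approval turnover.
Each of those chain origins has no stated cause.

the cross-team budget delay, the informal approval turnover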